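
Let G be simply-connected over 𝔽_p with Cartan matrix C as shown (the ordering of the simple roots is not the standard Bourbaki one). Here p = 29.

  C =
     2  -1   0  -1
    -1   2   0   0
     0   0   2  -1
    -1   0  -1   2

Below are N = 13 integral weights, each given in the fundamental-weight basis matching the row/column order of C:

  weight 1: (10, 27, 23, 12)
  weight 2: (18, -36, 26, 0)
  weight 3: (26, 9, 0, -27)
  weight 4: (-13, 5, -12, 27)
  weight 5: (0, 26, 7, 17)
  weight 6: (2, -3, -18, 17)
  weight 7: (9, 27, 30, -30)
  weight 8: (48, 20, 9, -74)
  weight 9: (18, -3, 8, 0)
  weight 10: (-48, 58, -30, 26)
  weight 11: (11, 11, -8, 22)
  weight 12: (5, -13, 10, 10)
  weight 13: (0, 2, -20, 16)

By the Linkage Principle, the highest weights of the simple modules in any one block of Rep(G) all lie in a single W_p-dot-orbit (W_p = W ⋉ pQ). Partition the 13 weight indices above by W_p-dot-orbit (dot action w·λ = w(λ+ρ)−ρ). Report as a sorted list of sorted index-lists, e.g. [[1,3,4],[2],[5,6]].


A_4 Cartan matrix, 4 simple roots permuted; ρ=(1,1,1,1).

Ā_29 reps of the 13 weights (A_4, coords as presented):

  λ_1+ρ ↦ (10, 1, 5, 8)
  λ_2+ρ ↦ (1, 1, 6, 9)
  λ_3+ρ ↦ (1, 2, 17, 1)
  λ_4+ρ ↦ (6, 6, 11, 5)
  λ_5+ρ ↦ (1, 2, 17, 1)
  λ_6+ρ ↦ (1, 2, 17, 1)
  λ_7+ρ ↦ (17, 2, 9, 1)
  λ_8+ρ ↦ (9, 5, 3, 5)
  λ_9+ρ ↦ (17, 2, 9, 1)
  λ_10+ρ ↦ (17, 2, 9, 1)
  λ_11+ρ ↦ (6, 6, 11, 5)
  λ_12+ρ ↦ (6, 6, 11, 5)
  λ_13+ρ ↦ (1, 2, 17, 1)

Linkage partition of the 13 weights (6 classes, p=29):

[[1], [2], [3, 5, 6, 13], [4, 11, 12], [7, 9, 10], [8]]


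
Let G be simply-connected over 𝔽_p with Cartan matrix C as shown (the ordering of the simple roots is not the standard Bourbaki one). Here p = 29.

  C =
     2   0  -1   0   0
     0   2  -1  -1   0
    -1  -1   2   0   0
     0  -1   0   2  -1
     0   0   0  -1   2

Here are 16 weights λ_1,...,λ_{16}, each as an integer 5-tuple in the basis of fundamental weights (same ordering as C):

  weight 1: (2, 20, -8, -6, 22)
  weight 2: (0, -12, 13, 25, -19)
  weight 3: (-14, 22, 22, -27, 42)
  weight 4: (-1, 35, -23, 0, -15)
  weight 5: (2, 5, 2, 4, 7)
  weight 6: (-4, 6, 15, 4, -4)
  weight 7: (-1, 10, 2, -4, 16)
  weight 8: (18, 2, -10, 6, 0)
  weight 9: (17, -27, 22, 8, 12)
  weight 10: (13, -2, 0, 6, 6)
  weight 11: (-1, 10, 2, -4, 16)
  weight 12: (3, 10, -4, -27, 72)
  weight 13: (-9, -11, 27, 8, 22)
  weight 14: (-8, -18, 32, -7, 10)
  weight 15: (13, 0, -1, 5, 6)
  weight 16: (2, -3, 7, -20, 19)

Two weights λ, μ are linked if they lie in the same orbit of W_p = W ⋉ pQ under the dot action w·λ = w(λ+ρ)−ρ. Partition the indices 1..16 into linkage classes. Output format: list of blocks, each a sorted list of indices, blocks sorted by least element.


Dynkin diagram of C (from the 8 off-diagonal −1 entries): A_5.

Each λ_j+ρ reduced to Ā_29; 5-tuples below use C's row order:

  λ_1+ρ ↦ (3, 6, 3, 5, 8)
  λ_2+ρ ↦ (0, 8, 3, 3, 14)
  λ_3+ρ ↦ (3, 6, 3, 5, 8)
  λ_4+ρ ↦ (14, 1, 0, 6, 7)
  λ_5+ρ ↦ (3, 6, 3, 5, 8)
  λ_6+ρ ↦ (3, 7, 13, 2, 3)
  λ_7+ρ ↦ (0, 8, 3, 3, 14)
  λ_8+ρ ↦ (10, 6, 3, 1, 1)
  λ_9+ρ ↦ (3, 6, 3, 5, 8)
  λ_10+ρ ↦ (14, 1, 0, 6, 7)
  λ_11+ρ ↦ (0, 8, 3, 3, 14)
  λ_12+ρ ↦ (0, 8, 3, 3, 14)
  λ_13+ρ ↦ (10, 6, 3, 1, 1)
  λ_14+ρ ↦ (3, 6, 3, 5, 8)
  λ_15+ρ ↦ (14, 1, 0, 6, 7)
  λ_16+ρ ↦ (10, 6, 3, 1, 1)

The 16 indices split into 5 linkage classes (same alcove rep ⇔ same W_29-dot-orbit):

[[1, 3, 5, 9, 14], [2, 7, 11, 12], [4, 10, 15], [6], [8, 13, 16]]


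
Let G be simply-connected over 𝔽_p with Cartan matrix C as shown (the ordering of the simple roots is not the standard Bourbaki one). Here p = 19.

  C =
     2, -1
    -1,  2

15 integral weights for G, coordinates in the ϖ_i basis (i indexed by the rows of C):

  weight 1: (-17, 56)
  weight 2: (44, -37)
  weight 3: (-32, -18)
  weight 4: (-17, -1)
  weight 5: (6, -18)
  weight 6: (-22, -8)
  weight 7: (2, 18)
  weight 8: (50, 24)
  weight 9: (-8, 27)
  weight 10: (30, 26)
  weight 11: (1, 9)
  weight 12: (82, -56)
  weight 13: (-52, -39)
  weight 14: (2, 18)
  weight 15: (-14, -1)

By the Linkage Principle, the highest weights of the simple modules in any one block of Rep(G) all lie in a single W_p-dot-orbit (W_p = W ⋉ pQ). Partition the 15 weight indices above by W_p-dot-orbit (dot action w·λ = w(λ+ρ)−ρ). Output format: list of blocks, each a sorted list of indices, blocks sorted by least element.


Root system A_2: the 2×2 matrix C matches after relabeling.

Alcove-folded reps (p=19, 15 weights, presented ϖ-order):

  [1] (0, 16)
  [2] (10, 7)
  [3] (2, 10)
  [4] (0, 16)
  [5] (10, 7)
  [6] (2, 10)
  [7] (0, 16)
  [8] (0, 13)
  [9] (2, 10)
  [10] (11, 7)
  [11] (2, 10)
  [12] (10, 7)
  [13] (0, 13)
  [14] (0, 16)
  [15] (0, 13)

These 15 weights hit 5 W_19-dot-orbits; sizes (4, 3, 4, 3, 1):

[[1, 4, 7, 14], [2, 5, 12], [3, 6, 9, 11], [8, 13, 15], [10]]


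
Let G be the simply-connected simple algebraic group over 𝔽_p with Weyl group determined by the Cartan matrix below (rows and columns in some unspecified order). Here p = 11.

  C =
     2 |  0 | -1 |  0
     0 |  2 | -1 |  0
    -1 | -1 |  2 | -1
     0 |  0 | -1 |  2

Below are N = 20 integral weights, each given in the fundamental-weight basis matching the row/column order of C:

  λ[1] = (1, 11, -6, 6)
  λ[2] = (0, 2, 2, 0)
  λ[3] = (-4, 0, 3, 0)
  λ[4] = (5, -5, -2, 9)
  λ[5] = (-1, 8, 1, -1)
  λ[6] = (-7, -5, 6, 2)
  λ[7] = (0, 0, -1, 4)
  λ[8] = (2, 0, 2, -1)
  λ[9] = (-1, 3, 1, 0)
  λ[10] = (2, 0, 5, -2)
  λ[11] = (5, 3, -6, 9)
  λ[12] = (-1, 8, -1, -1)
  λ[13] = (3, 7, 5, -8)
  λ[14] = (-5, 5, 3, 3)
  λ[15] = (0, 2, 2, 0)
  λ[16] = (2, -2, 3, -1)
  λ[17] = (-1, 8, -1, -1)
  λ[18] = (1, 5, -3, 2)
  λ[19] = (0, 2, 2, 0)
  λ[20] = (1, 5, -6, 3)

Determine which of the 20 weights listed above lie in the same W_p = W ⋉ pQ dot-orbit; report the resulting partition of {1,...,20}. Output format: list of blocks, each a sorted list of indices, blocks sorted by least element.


Root system D_4: the 4×4 matrix C matches after relabeling.

W_11-reps of the 20 weights in Ā_11 (same 4-coord order as C):

  λ_1+ρ ↦ (0, 4, 2, 1);  λ_2+ρ ↦ (1, 3, 3, 1);  λ_3+ρ ↦ (3, 1, 1, 1);  λ_4+ρ ↦ (1, 1, 0, 5);  λ_5+ρ ↦ (0, 9, 0, 0);  λ_6+ρ ↦ (3, 1, 3, 0);  λ_7+ρ ↦ (1, 1, 0, 5);  λ_8+ρ ↦ (3, 1, 3, 0);  λ_9+ρ ↦ (0, 4, 2, 1);  λ_10+ρ ↦ (3, 1, 1, 1);  λ_11+ρ ↦ (1, 1, 0, 5);  λ_12+ρ ↦ (0, 9, 0, 0);  λ_13+ρ ↦ (3, 1, 3, 0);  λ_14+ρ ↦ (1, 3, 3, 1);  λ_15+ρ ↦ (1, 3, 3, 1);  λ_16+ρ ↦ (3, 1, 3, 0);  λ_17+ρ ↦ (0, 9, 0, 0);  λ_18+ρ ↦ (0, 4, 2, 1);  λ_19+ρ ↦ (1, 3, 3, 1);  λ_20+ρ ↦ (3, 1, 1, 1)

Partition of {1..20} into 6 W_11-dot-orbits:

[[1, 9, 18], [2, 14, 15, 19], [3, 10, 20], [4, 7, 11], [5, 12, 17], [6, 8, 13, 16]]


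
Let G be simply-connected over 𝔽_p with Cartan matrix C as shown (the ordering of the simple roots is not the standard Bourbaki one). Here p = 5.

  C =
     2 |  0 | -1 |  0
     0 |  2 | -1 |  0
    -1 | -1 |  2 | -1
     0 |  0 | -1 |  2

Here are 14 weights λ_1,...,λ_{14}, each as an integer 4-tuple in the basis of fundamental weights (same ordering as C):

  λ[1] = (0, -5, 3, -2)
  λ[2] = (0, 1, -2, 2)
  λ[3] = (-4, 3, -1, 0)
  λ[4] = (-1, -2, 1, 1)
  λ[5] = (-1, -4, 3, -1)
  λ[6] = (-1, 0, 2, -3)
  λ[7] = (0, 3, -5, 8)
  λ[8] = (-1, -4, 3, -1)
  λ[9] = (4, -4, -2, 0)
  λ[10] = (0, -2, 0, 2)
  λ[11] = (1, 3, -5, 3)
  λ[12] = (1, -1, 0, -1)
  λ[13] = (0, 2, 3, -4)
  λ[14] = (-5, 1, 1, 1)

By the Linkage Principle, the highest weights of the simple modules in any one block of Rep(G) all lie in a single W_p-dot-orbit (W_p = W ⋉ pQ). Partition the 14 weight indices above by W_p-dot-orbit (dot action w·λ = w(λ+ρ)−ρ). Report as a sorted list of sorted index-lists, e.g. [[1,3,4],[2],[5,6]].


Type D_4, rank 4, |W|=192; reorder rows/cols to standard.

Folding the 14 weights λ_j+ρ into Ā_5 (reps in the given 4-coord order):

  1: (0, 3, 1, 0);  2: (0, 1, 1, 2);  3: (0, 1, 1, 2);  4: (0, 1, 1, 2);  5: (0, 3, 1, 0);  6: (0, 1, 1, 2);  7: (0, 3, 1, 0);  8: (0, 3, 1, 0);  9: (1, 1, 0, 3);  10: (1, 1, 0, 3);  11: (2, 0, 1, 0);  12: (2, 0, 1, 0);  13: (2, 0, 1, 0);  14: (2, 0, 1, 0)

Linkage partition of the 14 weights (4 classes, p=5):

[[1, 5, 7, 8], [2, 3, 4, 6], [9, 10], [11, 12, 13, 14]]


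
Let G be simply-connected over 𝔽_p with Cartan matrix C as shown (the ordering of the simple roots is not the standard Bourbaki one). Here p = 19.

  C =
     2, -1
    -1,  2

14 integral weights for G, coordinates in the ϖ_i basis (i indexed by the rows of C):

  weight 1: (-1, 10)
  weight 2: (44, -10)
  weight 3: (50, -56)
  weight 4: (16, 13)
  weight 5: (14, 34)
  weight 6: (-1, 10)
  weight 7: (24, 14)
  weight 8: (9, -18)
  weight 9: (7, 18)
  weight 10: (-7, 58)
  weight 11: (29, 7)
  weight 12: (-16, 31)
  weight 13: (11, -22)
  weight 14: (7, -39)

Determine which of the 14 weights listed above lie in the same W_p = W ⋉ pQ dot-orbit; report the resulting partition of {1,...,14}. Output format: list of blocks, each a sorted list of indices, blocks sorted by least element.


Root system A_2: the 2×2 matrix C matches after relabeling.

Ā_19 reps of the 14 weights (A_2, coords as presented):

  λ_1 → (0, 11);  λ_2 → (7, 10);  λ_3 → (2, 4);  λ_4 → (5, 2);  λ_5 → (4, 12);  λ_6 → (0, 11);  λ_7 → (2, 4);  λ_8 → (7, 10);  λ_9 → (0, 11);  λ_10 → (2, 4);  λ_11 → (0, 11);  λ_12 → (2, 4);  λ_13 → (7, 10);  λ_14 → (0, 11)

5 distinct reps among the 14 weights ⇒ 5 W_19-linkage classes:

[[1, 6, 9, 11, 14], [2, 8, 13], [3, 7, 10, 12], [4], [5]]


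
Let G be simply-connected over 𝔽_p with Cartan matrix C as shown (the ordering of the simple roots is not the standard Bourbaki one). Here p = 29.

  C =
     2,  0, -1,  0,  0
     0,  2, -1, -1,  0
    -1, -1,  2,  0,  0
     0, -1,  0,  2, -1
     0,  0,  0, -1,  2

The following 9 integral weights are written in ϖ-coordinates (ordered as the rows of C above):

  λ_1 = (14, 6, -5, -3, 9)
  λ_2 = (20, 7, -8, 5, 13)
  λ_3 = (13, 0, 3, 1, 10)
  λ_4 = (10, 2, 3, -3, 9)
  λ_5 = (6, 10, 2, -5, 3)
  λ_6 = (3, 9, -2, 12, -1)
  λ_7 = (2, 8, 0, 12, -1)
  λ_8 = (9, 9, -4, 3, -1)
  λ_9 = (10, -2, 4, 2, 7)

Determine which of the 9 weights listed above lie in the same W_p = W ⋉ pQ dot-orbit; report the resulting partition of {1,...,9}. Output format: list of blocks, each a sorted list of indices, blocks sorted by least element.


C ↔ A_5 under row/col permutation; |W(A_5)| = 720.

Alcove-folded reps (p=29, 9 weights, presented ϖ-order):

  λ_1+ρ ↦ (11, 1, 4, 2, 8) · λ_2+ρ ↦ (1, 1, 7, 6, 1) · λ_3+ρ ↦ (11, 1, 4, 2, 8) · λ_4+ρ ↦ (11, 1, 4, 2, 8) · λ_5+ρ ↦ (7, 7, 3, 4, 0) · λ_6+ρ ↦ (3, 9, 1, 13, 0) · λ_7+ρ ↦ (3, 9, 1, 13, 0) · λ_8+ρ ↦ (7, 7, 3, 4, 0) · λ_9+ρ ↦ (11, 1, 4, 2, 8)

Grouping the 9 weights by Ā_29-representative: 4 linkage classes.

[[1, 3, 4, 9], [2], [5, 8], [6, 7]]


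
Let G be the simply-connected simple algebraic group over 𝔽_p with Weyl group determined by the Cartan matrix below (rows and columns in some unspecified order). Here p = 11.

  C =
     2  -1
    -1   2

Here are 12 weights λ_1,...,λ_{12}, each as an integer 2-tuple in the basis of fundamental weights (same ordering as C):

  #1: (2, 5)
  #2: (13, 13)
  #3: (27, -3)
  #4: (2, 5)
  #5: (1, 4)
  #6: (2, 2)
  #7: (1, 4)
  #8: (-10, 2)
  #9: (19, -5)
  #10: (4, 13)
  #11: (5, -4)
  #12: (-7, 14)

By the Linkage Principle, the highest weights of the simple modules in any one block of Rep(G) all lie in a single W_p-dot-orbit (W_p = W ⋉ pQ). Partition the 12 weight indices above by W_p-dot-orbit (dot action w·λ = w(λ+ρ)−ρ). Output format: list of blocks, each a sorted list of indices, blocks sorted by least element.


Cartan matrix: type A_2 (|W|=6); un-permuting the 2 rows.

Each λ_j+ρ reduced to Ā_11; 2-tuples below use C's row order:

    λ_1+ρ ↦ (3, 6)
    λ_2+ρ ↦ (3, 3)
    λ_3+ρ ↦ (2, 5)
    λ_4+ρ ↦ (3, 6)
    λ_5+ρ ↦ (2, 5)
    λ_6+ρ ↦ (3, 3)
    λ_7+ρ ↦ (2, 5)
    λ_8+ρ ↦ (3, 6)
    λ_9+ρ ↦ (2, 5)
    λ_10+ρ ↦ (3, 3)
    λ_11+ρ ↦ (3, 3)
    λ_12+ρ ↦ (2, 5)

The 12 indices split into 3 linkage classes (same alcove rep ⇔ same W_11-dot-orbit):

[[1, 4, 8], [2, 6, 10, 11], [3, 5, 7, 9, 12]]


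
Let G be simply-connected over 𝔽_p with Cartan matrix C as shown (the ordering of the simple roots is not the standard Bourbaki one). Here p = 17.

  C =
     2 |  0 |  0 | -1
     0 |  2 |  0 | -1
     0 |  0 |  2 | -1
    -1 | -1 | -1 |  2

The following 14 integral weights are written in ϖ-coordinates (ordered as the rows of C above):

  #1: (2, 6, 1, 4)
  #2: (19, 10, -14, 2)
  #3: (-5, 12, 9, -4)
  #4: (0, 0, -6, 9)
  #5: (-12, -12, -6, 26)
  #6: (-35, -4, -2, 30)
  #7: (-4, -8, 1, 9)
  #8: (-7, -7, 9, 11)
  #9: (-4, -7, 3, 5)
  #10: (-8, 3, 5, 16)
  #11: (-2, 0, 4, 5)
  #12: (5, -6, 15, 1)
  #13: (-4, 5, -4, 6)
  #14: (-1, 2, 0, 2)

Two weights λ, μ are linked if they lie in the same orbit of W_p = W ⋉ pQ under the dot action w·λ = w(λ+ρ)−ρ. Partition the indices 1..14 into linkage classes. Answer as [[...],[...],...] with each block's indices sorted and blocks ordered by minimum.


Dynkin diagram of C (from the 6 off-diagonal −1 entries): D_4.

Each λ_j+ρ reduced to Ā_17; 4-tuples below use C's row order:

  1: (3, 7, 2, 0) · 2: (0, 3, 1, 3) · 3: (3, 6, 3, 1) · 4: (1, 1, 5, 5) · 5: (1, 1, 5, 5) · 6: (0, 3, 1, 3) · 7: (3, 7, 2, 0) · 8: (1, 1, 5, 5) · 9: (0, 3, 1, 3) · 10: (0, 3, 1, 3) · 11: (1, 1, 5, 5) · 12: (1, 2, 9, 1) · 13: (3, 6, 3, 1) · 14: (0, 3, 1, 3)

Linkage partition of the 14 weights (5 classes, p=17):

[[1, 7], [2, 6, 9, 10, 14], [3, 13], [4, 5, 8, 11], [12]]


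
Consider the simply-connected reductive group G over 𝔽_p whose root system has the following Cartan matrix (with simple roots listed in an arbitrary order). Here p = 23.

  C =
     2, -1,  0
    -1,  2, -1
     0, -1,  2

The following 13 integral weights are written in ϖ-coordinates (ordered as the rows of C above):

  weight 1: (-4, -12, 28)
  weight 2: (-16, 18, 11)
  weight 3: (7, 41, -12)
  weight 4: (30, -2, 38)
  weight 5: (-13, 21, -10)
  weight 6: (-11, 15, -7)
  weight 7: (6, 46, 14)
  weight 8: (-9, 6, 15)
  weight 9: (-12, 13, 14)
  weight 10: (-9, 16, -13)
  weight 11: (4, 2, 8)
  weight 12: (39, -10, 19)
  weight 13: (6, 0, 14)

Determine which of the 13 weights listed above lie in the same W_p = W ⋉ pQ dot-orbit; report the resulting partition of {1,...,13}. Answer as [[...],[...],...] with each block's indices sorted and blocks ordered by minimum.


Cartan matrix: type A_3 (|W|=24); un-permuting the 3 rows.

Folding the 13 weights λ_j+ρ into Ā_23 (reps in the given 3-coord order):

    1: (5, 3, 9)
    2: (7, 4, 4)
    3: (7, 4, 4)
    4: (7, 1, 15)
    5: (12, 1, 9)
    6: (10, 0, 6)
    7: (7, 1, 15)
    8: (7, 1, 15)
    9: (5, 3, 9)
    10: (5, 3, 9)
    11: (5, 3, 9)
    12: (5, 3, 9)
    13: (7, 1, 15)

These 13 weights hit 5 W_23-dot-orbits; sizes (5, 2, 4, 1, 1):

[[1, 9, 10, 11, 12], [2, 3], [4, 7, 8, 13], [5], [6]]


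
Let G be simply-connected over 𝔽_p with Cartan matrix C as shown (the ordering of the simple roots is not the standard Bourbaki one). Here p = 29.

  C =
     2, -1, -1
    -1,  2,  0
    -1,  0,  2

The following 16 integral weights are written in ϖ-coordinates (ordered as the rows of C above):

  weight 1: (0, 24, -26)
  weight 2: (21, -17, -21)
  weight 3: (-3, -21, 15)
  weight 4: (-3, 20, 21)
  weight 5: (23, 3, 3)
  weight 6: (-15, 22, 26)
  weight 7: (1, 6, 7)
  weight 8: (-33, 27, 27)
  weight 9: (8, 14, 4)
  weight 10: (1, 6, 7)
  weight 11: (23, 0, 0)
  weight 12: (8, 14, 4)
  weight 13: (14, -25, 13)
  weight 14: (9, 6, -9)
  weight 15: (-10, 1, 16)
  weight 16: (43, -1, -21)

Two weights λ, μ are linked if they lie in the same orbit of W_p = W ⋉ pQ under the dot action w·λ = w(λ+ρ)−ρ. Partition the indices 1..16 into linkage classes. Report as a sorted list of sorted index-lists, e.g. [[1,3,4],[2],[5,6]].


C ↔ A_3 under row/col permutation; |W(A_3)| = 24.

Folding the 16 weights λ_j+ρ into Ā_29 (reps in the given 3-coord order):

  1: (24, 1, 1) · 2: (14, 2, 6) · 3: (14, 2, 6) · 4: (2, 7, 8) · 5: (24, 1, 1) · 6: (14, 2, 6) · 7: (2, 7, 8) · 8: (24, 1, 1) · 9: (9, 15, 5) · 10: (2, 7, 8) · 11: (24, 1, 1) · 12: (9, 15, 5) · 13: (9, 15, 5) · 14: (2, 7, 8) · 15: (2, 7, 8) · 16: (9, 15, 5)

Linkage partition of the 16 weights (4 classes, p=29):

[[1, 5, 8, 11], [2, 3, 6], [4, 7, 10, 14, 15], [9, 12, 13, 16]]


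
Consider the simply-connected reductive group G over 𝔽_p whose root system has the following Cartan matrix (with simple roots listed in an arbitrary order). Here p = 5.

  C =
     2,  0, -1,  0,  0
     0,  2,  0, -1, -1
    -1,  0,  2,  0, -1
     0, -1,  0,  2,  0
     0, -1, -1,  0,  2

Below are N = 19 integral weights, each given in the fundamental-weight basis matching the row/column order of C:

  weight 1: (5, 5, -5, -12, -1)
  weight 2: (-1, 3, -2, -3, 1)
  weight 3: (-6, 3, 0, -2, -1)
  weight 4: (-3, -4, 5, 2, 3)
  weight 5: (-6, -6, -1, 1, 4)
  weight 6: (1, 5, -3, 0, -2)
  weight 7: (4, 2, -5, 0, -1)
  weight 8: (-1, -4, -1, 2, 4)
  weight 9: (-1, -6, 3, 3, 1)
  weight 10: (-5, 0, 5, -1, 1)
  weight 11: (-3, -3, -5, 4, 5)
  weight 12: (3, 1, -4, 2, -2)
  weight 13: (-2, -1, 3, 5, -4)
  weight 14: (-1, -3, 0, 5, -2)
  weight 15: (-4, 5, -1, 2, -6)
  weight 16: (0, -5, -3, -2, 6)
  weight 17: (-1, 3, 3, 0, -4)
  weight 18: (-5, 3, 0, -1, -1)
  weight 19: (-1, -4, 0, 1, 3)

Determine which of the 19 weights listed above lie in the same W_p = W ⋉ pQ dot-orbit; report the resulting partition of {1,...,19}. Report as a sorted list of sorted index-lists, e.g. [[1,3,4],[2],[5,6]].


Type A_5, rank 5, |W|=720; reorder rows/cols to standard.

W_5-reps of the 19 weights in Ā_5 (same 5-coord order as C):

  λ_1 → (1, 1, 0, 2, 0);  λ_2 → (0, 2, 0, 1, 1);  λ_3 → (1, 1, 0, 0, 3);  λ_4 → (0, 1, 0, 0, 1);  λ_5 → (0, 3, 0, 0, 2);  λ_6 → (0, 2, 1, 1, 1);  λ_7 → (1, 1, 0, 0, 3);  λ_8 → (0, 3, 0, 0, 2);  λ_9 → (1, 1, 0, 0, 3);  λ_10 → (0, 2, 1, 1, 1);  λ_11 → (0, 1, 0, 0, 1);  λ_12 → (0, 2, 1, 1, 1);  λ_13 → (0, 2, 0, 1, 1);  λ_14 → (1, 1, 0, 2, 0);  λ_15 → (1, 1, 0, 2, 0);  λ_16 → (1, 1, 0, 2, 0);  λ_17 → (1, 1, 0, 0, 3);  λ_18 → (1, 1, 0, 0, 3);  λ_19 → (0, 2, 1, 1, 1)

6 distinct reps among the 19 weights ⇒ 6 W_5-linkage classes:

[[1, 14, 15, 16], [2, 13], [3, 7, 9, 17, 18], [4, 11], [5, 8], [6, 10, 12, 19]]


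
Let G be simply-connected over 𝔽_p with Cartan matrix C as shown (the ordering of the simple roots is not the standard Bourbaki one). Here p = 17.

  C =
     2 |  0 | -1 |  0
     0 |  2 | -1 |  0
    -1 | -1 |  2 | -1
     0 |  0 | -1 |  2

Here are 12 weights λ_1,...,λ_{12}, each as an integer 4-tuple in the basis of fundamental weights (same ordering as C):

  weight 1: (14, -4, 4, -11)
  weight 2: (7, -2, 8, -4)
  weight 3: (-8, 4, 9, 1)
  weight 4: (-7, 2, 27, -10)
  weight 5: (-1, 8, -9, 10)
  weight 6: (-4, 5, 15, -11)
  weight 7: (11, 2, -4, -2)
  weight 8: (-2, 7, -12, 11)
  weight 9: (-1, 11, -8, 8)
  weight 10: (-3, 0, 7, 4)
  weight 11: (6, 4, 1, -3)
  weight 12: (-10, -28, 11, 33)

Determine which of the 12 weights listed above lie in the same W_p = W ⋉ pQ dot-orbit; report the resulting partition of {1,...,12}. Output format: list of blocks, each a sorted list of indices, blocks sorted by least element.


Cartan matrix: type D_4 (|W|=192); un-permuting the 4 rows.

Ā_17 reps of the 12 weights (D_4, coords as presented):

  λ_1+ρ ↦ (7, 5, 0, 2)
  λ_2+ρ ↦ (8, 1, 0, 3)
  λ_3+ρ ↦ (7, 5, 0, 2)
  λ_4+ρ ↦ (2, 1, 3, 5)
  λ_5+ρ ↦ (8, 1, 0, 3)
  λ_6+ρ ↦ (2, 1, 3, 5)
  λ_7+ρ ↦ (8, 1, 0, 3)
  λ_8+ρ ↦ (8, 1, 0, 3)
  λ_9+ρ ↦ (7, 5, 0, 2)
  λ_10+ρ ↦ (2, 1, 3, 5)
  λ_11+ρ ↦ (7, 5, 0, 2)
  λ_12+ρ ↦ (7, 5, 0, 2)

Grouping the 12 weights by Ā_17-representative: 3 linkage classes.

[[1, 3, 9, 11, 12], [2, 5, 7, 8], [4, 6, 10]]


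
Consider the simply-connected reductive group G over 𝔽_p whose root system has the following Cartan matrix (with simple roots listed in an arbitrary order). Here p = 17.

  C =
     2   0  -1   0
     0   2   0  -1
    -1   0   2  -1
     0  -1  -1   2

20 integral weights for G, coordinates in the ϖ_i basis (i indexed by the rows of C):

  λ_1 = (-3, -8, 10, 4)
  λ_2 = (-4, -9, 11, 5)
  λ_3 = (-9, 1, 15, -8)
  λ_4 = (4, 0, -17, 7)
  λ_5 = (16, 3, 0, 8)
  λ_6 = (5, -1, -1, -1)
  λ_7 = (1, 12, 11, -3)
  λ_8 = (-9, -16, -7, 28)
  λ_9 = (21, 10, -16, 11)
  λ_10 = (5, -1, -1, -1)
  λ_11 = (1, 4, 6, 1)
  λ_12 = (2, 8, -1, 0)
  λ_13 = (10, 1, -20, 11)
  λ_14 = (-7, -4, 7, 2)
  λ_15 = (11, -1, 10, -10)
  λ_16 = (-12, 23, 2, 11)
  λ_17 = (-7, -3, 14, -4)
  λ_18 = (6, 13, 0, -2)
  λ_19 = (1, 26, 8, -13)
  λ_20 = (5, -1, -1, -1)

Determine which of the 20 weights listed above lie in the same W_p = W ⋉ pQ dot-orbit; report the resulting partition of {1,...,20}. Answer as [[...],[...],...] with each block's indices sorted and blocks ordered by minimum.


C ↔ A_4 under row/col permutation; |W(A_4)| = 120.

Alcove-folded reps (p=17, 20 weights, presented ϖ-order):

  [1] (2, 5, 7, 2);  [2] (2, 5, 7, 2);  [3] (8, 5, 1, 2);  [4] (8, 5, 1, 2);  [5] (3, 9, 0, 1);  [6] (6, 0, 0, 0);  [7] (6, 3, 4, 2);  [8] (6, 3, 2, 0);  [9] (6, 3, 4, 2);  [10] (6, 0, 0, 0);  [11] (2, 5, 7, 2);  [12] (3, 9, 0, 1);  [13] (6, 3, 4, 2);  [14] (6, 3, 2, 0);  [15] (6, 3, 2, 0);  [16] (6, 3, 4, 2);  [17] (6, 3, 4, 2);  [18] (3, 9, 0, 1);  [19] (2, 5, 7, 2);  [20] (6, 0, 0, 0)

Linkage partition of the 20 weights (6 classes, p=17):

[[1, 2, 11, 19], [3, 4], [5, 12, 18], [6, 10, 20], [7, 9, 13, 16, 17], [8, 14, 15]]


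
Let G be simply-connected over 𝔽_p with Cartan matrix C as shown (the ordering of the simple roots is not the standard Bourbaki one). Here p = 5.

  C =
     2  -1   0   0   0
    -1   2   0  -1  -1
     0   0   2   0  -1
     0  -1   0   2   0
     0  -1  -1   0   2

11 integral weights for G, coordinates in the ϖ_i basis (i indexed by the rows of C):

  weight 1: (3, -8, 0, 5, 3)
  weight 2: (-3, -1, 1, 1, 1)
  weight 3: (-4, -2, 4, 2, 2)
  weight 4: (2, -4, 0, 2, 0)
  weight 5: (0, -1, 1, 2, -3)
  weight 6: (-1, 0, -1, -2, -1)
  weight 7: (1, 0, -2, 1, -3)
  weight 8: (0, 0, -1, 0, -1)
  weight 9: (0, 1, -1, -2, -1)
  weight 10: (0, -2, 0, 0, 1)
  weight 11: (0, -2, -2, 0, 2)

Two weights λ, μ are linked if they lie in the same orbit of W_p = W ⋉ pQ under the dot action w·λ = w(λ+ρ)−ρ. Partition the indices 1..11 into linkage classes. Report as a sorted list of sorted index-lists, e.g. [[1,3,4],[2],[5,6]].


Cartan matrix: type D_5 (|W|=1920); un-permuting the 5 rows.

Alcove-folded reps (p=5, 11 weights, presented ϖ-order):

  1: (1, 1, 0, 1, 0) · 2: (0, 1, 1, 0, 1) · 3: (1, 1, 0, 1, 0) · 4: (0, 1, 1, 0, 1) · 5: (1, 1, 0, 1, 0) · 6: (0, 0, 0, 1, 0) · 7: (0, 1, 1, 0, 1) · 8: (1, 1, 0, 1, 0) · 9: (1, 1, 0, 1, 0) · 10: (0, 1, 1, 0, 1) · 11: (0, 1, 1, 0, 1)

These 11 weights hit 3 W_5-dot-orbits; sizes (5, 5, 1):

[[1, 3, 5, 8, 9], [2, 4, 7, 10, 11], [6]]


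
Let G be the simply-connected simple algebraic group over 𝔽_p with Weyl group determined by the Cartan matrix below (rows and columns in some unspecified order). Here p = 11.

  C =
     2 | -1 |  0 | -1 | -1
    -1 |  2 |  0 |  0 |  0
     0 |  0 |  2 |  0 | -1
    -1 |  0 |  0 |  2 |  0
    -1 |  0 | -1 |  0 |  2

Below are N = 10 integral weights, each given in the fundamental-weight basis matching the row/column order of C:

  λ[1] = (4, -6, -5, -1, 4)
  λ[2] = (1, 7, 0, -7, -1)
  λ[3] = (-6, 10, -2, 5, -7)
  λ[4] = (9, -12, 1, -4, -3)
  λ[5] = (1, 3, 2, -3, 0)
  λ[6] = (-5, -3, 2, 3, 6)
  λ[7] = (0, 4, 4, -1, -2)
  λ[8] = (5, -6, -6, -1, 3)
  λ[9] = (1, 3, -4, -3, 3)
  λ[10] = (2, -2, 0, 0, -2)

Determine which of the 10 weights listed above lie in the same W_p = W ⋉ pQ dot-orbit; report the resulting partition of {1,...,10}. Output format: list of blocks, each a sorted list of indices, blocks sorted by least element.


Type D_5, rank 5, |W|=1920; reorder rows/cols to standard.

Each λ_j+ρ reduced to Ā_11; 5-tuples below use C's row order:

  λ_1 → (0, 5, 4, 0, 1);  λ_2 → (0, 4, 3, 2, 1);  λ_3 → (0, 5, 4, 0, 1);  λ_4 → (0, 4, 3, 2, 1);  λ_5 → (0, 4, 3, 2, 1);  λ_6 → (0, 4, 3, 2, 1);  λ_7 → (0, 5, 4, 0, 1);  λ_8 → (0, 5, 4, 0, 1);  λ_9 → (0, 4, 3, 2, 1);  λ_10 → (1, 1, 0, 1, 1)

Linkage partition of the 10 weights (3 classes, p=11):

[[1, 3, 7, 8], [2, 4, 5, 6, 9], [10]]


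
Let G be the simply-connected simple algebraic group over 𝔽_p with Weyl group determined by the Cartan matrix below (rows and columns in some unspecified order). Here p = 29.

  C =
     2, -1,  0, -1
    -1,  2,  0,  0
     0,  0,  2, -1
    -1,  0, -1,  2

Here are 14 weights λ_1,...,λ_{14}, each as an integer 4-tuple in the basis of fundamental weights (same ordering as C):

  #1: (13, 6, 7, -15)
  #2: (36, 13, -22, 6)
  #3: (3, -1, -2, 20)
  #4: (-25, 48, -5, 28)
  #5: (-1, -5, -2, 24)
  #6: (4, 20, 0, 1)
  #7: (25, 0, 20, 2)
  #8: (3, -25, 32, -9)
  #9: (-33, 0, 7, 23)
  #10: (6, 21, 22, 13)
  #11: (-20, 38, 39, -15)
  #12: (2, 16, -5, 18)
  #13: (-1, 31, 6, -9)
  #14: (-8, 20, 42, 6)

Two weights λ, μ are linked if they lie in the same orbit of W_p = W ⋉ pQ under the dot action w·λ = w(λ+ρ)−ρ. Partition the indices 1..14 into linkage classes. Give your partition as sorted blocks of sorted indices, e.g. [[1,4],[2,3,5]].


A_4 Cartan matrix, 4 simple roots permuted; ρ=(1,1,1,1).

λ_j+ρ reflected into Ā_29 (⟨·,θ^∨⟩≤29); 4-tuples as given:

  [1] (0, 7, 6, 8);  [2] (0, 7, 6, 8);  [3] (4, 0, 1, 20);  [4] (4, 0, 1, 20);  [5] (4, 0, 1, 20);  [6] (5, 21, 1, 2);  [7] (5, 21, 1, 2);  [8] (4, 0, 1, 20);  [9] (5, 21, 1, 2);  [10] (0, 7, 6, 8);  [11] (3, 7, 6, 9);  [12] (3, 7, 6, 9);  [13] (5, 21, 1, 2);  [14] (0, 7, 6, 8)

4 distinct reps among the 14 weights ⇒ 4 W_29-linkage classes:

[[1, 2, 10, 14], [3, 4, 5, 8], [6, 7, 9, 13], [11, 12]]


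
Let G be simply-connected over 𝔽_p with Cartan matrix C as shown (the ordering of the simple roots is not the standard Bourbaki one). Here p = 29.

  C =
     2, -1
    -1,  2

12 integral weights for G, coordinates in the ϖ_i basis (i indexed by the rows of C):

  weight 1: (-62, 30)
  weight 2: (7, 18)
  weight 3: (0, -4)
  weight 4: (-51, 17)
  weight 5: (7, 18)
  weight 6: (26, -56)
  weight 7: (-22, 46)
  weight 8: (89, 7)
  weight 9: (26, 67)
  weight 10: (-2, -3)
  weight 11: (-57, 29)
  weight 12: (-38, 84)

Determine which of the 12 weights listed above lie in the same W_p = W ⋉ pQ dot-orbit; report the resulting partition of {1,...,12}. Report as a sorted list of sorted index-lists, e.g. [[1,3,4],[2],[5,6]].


C ↔ A_2 under row/col permutation; |W(A_2)| = 6.

λ_j+ρ reflected into Ā_29 (⟨·,θ^∨⟩≤29); 2-tuples as given:

  [1] (2, 1) · [2] (8, 19) · [3] (2, 1) · [4] (3, 8) · [5] (8, 19) · [6] (2, 1) · [7] (3, 8) · [8] (3, 8) · [9] (8, 19) · [10] (2, 1) · [11] (2, 1) · [12] (8, 19)

3 distinct reps among the 12 weights ⇒ 3 W_29-linkage classes:

[[1, 3, 6, 10, 11], [2, 5, 9, 12], [4, 7, 8]]


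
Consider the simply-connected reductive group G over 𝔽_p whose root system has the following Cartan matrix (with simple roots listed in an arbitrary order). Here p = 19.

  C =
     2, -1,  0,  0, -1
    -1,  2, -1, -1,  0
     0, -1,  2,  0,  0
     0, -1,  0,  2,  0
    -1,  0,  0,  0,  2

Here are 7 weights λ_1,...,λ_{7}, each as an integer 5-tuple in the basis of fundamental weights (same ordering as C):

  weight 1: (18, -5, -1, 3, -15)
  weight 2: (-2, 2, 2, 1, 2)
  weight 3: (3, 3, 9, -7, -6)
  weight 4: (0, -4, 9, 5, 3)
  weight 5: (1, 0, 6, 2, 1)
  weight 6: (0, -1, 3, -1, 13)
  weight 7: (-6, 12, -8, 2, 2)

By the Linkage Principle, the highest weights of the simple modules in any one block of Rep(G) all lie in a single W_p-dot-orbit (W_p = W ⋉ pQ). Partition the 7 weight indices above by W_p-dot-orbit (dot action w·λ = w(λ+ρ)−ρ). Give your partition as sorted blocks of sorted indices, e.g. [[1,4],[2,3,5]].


Dynkin diagram of C (from the 8 off-diagonal −1 entries): D_5.

W_19-reps of the 7 weights in Ā_19 (same 5-coord order as C):

    1: (0, 0, 4, 0, 14)
    2: (1, 2, 3, 2, 2)
    3: (2, 1, 7, 3, 2)
    4: (2, 1, 7, 3, 2)
    5: (2, 1, 7, 3, 2)
    6: (0, 0, 4, 0, 14)
    7: (2, 1, 7, 3, 2)

3 distinct reps among the 7 weights ⇒ 3 W_19-linkage classes:

[[1, 6], [2], [3, 4, 5, 7]]


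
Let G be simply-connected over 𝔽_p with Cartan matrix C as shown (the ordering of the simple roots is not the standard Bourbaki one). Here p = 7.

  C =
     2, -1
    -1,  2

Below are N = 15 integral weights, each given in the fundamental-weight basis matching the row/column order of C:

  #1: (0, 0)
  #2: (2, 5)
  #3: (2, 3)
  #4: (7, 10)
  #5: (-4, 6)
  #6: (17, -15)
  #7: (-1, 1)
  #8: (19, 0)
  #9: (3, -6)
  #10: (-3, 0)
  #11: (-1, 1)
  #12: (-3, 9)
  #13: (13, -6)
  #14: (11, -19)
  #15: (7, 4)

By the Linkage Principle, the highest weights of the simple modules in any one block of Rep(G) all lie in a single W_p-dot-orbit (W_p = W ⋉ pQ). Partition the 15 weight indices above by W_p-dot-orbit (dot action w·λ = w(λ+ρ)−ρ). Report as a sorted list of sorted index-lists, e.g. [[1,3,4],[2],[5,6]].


Cartan matrix: type A_2 (|W|=6); un-permuting the 2 rows.

λ_j+ρ reflected into Ā_7 (⟨·,θ^∨⟩≤7); 2-tuples as given:

  [1] (1, 1);  [2] (1, 4);  [3] (3, 4);  [4] (1, 4);  [5] (3, 4);  [6] (3, 4);  [7] (0, 2);  [8] (1, 0);  [9] (1, 4);  [10] (1, 1);  [11] (0, 2);  [12] (1, 4);  [13] (0, 2);  [14] (1, 4);  [15] (1, 1)

Linkage partition of the 15 weights (5 classes, p=7):

[[1, 10, 15], [2, 4, 9, 12, 14], [3, 5, 6], [7, 11, 13], [8]]


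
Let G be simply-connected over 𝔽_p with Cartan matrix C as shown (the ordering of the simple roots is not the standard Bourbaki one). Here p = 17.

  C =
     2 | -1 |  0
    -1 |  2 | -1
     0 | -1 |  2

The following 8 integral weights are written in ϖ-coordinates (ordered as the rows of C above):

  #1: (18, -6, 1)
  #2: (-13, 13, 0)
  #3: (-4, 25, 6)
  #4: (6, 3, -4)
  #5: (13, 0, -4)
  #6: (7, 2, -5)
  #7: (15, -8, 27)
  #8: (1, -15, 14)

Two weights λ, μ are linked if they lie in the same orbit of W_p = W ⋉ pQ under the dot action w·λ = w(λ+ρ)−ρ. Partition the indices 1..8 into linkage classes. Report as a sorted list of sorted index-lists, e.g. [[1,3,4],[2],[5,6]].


C ↔ A_3 under row/col permutation; |W(A_3)| = 24.

Ā_17 reps of the 8 weights (A_3, coords as presented):

  [1] (12, 2, 1);  [2] (12, 2, 1);  [3] (7, 1, 3);  [4] (7, 1, 3);  [5] (12, 2, 1);  [6] (7, 1, 3);  [7] (7, 1, 3);  [8] (12, 2, 1)

2 distinct reps among the 8 weights ⇒ 2 W_17-linkage classes:

[[1, 2, 5, 8], [3, 4, 6, 7]]


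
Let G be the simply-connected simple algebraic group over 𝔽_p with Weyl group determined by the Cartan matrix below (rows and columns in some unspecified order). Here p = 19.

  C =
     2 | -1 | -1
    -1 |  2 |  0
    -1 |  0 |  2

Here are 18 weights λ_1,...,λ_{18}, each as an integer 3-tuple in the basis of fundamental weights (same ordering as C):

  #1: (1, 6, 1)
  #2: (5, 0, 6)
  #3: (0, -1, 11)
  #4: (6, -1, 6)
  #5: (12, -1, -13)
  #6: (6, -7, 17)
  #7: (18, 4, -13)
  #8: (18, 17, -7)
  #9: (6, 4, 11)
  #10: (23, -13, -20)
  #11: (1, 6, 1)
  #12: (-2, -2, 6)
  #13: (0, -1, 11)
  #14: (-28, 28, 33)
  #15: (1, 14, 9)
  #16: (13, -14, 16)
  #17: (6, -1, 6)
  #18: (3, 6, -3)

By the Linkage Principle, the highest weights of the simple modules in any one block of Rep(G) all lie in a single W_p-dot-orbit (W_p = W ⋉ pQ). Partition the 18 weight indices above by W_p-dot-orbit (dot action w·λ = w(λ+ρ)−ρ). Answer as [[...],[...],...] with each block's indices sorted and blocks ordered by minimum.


A_3 Cartan matrix, 3 simple roots permuted; ρ=(1,1,1).

Each λ_j+ρ reduced to Ā_19; 3-tuples below use C's row order:

  λ_1 → (2, 7, 2) · λ_2 → (6, 1, 7) · λ_3 → (1, 0, 12) · λ_4 → (7, 0, 7) · λ_5 → (1, 0, 12) · λ_6 → (1, 0, 12) · λ_7 → (7, 0, 7) · λ_8 → (1, 0, 12) · λ_9 → (7, 0, 7) · λ_10 → (7, 0, 7) · λ_11 → (2, 7, 2) · λ_12 → (1, 1, 5) · λ_13 → (1, 0, 12) · λ_14 → (2, 7, 2) · λ_15 → (2, 7, 2) · λ_16 → (1, 1, 5) · λ_17 → (7, 0, 7) · λ_18 → (2, 7, 2)

The 18 indices split into 5 linkage classes (same alcove rep ⇔ same W_19-dot-orbit):

[[1, 11, 14, 15, 18], [2], [3, 5, 6, 8, 13], [4, 7, 9, 10, 17], [12, 16]]


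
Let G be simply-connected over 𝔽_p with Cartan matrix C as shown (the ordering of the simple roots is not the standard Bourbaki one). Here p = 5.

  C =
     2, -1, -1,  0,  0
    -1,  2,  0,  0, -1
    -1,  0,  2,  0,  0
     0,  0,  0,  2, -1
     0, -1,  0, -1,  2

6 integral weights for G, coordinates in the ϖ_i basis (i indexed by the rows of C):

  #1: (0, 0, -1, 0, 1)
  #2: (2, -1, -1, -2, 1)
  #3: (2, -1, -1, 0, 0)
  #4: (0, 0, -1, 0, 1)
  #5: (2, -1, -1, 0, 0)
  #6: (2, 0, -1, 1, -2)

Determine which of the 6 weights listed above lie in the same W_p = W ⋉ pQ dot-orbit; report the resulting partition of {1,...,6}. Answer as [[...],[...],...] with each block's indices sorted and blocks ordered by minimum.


A_5 Cartan matrix, 5 simple roots permuted; ρ=(1,1,1,1,1).

Alcove-folded reps (p=5, 6 weights, presented ϖ-order):

  λ_1+ρ ↦ (1, 1, 0, 1, 2);  λ_2+ρ ↦ (3, 0, 0, 1, 1);  λ_3+ρ ↦ (3, 0, 0, 1, 1);  λ_4+ρ ↦ (1, 1, 0, 1, 2);  λ_5+ρ ↦ (3, 0, 0, 1, 1);  λ_6+ρ ↦ (3, 0, 0, 1, 1)

Linkage partition of the 6 weights (2 classes, p=5):

[[1, 4], [2, 3, 5, 6]]


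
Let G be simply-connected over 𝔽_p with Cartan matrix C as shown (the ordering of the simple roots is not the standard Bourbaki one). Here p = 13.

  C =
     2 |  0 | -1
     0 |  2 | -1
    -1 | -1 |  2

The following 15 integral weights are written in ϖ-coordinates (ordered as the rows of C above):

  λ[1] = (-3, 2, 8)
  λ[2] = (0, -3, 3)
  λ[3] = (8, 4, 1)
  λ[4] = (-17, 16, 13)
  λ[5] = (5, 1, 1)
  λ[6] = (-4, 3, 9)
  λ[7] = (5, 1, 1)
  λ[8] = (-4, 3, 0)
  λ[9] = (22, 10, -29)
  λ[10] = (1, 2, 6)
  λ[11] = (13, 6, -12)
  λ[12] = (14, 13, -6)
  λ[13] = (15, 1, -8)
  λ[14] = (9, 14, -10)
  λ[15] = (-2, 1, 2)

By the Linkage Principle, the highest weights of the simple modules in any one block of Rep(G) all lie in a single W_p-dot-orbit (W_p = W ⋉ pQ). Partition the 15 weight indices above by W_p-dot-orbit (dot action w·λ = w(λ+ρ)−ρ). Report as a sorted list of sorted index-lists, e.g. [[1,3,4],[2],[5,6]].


Root system A_3: the 3×3 matrix C matches after relabeling.

Each λ_j+ρ reduced to Ā_13; 3-tuples below use C's row order:

  λ_1 → (2, 3, 7);  λ_2 → (1, 2, 2);  λ_3 → (6, 2, 2);  λ_4 → (1, 2, 2);  λ_5 → (6, 2, 2);  λ_6 → (2, 3, 7);  λ_7 → (6, 2, 2);  λ_8 → (1, 2, 2);  λ_9 → (6, 2, 2);  λ_10 → (2, 3, 7);  λ_11 → (2, 3, 7);  λ_12 → (1, 2, 2);  λ_13 → (6, 2, 2);  λ_14 → (2, 3, 7);  λ_15 → (1, 2, 2)

These 15 weights hit 3 W_13-dot-orbits; sizes (5, 5, 5):

[[1, 6, 10, 11, 14], [2, 4, 8, 12, 15], [3, 5, 7, 9, 13]]


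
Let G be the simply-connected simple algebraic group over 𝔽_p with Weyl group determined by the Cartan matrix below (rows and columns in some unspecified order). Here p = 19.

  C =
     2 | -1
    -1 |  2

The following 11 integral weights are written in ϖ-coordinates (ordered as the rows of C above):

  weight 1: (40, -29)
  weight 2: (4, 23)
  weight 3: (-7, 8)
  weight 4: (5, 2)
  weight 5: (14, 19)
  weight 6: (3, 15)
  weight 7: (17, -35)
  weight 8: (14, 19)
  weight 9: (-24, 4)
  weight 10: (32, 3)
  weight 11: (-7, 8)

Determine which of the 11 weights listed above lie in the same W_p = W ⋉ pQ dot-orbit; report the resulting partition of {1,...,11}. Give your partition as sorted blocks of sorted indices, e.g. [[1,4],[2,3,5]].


C ↔ A_2 under row/col permutation; |W(A_2)| = 6.

Each λ_j+ρ reduced to Ā_19; 2-tuples below use C's row order:

  1: (6, 3)
  2: (5, 9)
  3: (6, 3)
  4: (6, 3)
  5: (1, 3)
  6: (3, 15)
  7: (1, 3)
  8: (1, 3)
  9: (1, 14)
  10: (1, 14)
  11: (6, 3)

Partition of {1..11} into 5 W_19-dot-orbits:

[[1, 3, 4, 11], [2], [5, 7, 8], [6], [9, 10]]


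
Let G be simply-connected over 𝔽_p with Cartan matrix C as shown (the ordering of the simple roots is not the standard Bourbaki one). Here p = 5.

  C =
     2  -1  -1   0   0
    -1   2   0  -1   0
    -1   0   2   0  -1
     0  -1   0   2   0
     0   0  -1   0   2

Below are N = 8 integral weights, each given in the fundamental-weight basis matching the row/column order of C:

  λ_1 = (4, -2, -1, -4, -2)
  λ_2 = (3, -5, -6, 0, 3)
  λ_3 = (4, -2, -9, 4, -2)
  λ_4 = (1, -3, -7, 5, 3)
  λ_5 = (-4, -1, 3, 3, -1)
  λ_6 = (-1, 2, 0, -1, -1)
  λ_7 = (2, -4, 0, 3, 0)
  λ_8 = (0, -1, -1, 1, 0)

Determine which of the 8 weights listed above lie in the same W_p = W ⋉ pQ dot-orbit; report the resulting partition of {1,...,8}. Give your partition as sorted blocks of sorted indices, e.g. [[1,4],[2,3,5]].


C ↔ A_5 under row/col permutation; |W(A_5)| = 720.

Alcove-folded reps (p=5, 8 weights, presented ϖ-order):

  [1] (0, 3, 1, 1, 0) · [2] (0, 3, 1, 1, 0) · [3] (0, 3, 1, 1, 0) · [4] (0, 3, 1, 0, 0) · [5] (0, 3, 1, 1, 0) · [6] (0, 3, 1, 0, 0) · [7] (0, 3, 1, 0, 0) · [8] (1, 0, 0, 2, 1)

Linkage partition of the 8 weights (3 classes, p=5):

[[1, 2, 3, 5], [4, 6, 7], [8]]


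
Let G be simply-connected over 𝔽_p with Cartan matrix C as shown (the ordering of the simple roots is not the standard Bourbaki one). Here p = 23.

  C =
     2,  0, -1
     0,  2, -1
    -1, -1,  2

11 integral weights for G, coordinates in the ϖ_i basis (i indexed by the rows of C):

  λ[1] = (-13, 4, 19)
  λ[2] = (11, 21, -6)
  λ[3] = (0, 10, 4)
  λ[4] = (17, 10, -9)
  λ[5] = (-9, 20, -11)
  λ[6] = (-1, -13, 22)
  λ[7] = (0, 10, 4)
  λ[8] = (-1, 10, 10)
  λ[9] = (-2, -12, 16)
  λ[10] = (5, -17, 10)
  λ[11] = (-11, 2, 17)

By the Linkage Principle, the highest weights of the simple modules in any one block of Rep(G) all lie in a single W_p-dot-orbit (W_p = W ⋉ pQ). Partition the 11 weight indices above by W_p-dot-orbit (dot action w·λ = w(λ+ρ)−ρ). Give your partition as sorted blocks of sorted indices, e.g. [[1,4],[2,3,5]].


Type A_3, rank 3, |W|=24; reorder rows/cols to standard.

W_23-reps of the 11 weights in Ā_23 (same 3-coord order as C):

  1: (10, 3, 8) · 2: (1, 11, 5) · 3: (1, 11, 5) · 4: (10, 3, 8) · 5: (10, 3, 8) · 6: (0, 12, 11) · 7: (1, 11, 5) · 8: (0, 11, 11) · 9: (1, 11, 5) · 10: (1, 11, 5) · 11: (10, 3, 8)

Partition of {1..11} into 4 W_23-dot-orbits:

[[1, 4, 5, 11], [2, 3, 7, 9, 10], [6], [8]]


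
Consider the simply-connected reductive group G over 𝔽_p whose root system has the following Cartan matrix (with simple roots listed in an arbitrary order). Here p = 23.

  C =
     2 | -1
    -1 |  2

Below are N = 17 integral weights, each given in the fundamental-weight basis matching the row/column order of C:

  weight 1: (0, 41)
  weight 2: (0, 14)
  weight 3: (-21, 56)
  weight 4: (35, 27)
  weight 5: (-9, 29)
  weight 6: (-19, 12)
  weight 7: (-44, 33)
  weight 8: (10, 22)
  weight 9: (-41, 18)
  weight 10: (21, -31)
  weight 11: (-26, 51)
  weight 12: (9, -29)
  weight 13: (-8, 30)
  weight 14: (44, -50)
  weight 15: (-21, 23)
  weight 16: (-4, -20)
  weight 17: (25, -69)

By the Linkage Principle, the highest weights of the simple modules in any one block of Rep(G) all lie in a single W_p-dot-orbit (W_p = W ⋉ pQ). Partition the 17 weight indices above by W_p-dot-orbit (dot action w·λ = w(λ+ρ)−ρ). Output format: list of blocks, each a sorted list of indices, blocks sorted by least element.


Cartan matrix: type A_2 (|W|=6); un-permuting the 2 rows.

W_23-reps of the 17 weights in Ā_23 (same 2-coord order as C):

  1: (19, 3)
  2: (1, 15)
  3: (3, 11)
  4: (13, 5)
  5: (1, 15)
  6: (13, 5)
  7: (3, 11)
  8: (0, 12)
  9: (2, 4)
  10: (1, 15)
  11: (2, 4)
  12: (13, 5)
  13: (1, 15)
  14: (19, 3)
  15: (19, 3)
  16: (19, 3)
  17: (19, 3)

Linkage partition of the 17 weights (6 classes, p=23):

[[1, 14, 15, 16, 17], [2, 5, 10, 13], [3, 7], [4, 6, 12], [8], [9, 11]]
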